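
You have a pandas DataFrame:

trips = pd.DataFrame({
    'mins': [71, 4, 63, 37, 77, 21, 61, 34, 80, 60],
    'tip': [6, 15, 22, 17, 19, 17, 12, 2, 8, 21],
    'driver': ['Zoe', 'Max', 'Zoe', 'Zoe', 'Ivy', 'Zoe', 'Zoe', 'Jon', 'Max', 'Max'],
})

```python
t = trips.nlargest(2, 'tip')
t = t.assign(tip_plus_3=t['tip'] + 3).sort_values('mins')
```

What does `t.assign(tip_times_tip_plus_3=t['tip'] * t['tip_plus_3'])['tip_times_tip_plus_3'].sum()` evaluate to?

take 2 rows with largest tip:
   mins  tip driver
2    63   22    Zoe
9    60   21    Max
add column tip_plus_3 = t['tip'] + 3:
   mins  tip driver  tip_plus_3
2    63   22    Zoe          25
9    60   21    Max          24
sort by mins:
   mins  tip driver  tip_plus_3
9    60   21    Max          24
2    63   22    Zoe          25
add column tip_times_tip_plus_3 = t['tip'] * t['tip_plus_3']:
   mins  tip driver  tip_plus_3  tip_times_tip_plus_3
9    60   21    Max          24                   504
2    63   22    Zoe          25                   550

1054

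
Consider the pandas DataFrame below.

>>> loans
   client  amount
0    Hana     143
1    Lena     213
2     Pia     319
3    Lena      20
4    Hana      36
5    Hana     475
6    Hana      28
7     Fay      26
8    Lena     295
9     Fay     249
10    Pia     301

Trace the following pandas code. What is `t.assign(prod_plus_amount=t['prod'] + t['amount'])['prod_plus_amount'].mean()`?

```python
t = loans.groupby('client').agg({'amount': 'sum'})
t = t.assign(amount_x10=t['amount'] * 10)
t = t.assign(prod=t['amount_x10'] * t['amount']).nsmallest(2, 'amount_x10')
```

1772446.5

group by client, sum of amount:
        amount
client        
Fay        275
Hana       682
Lena       528
Pia        620
add column amount_x10 = t['amount'] * 10:
        amount  amount_x10
client                    
Fay        275        2750
Hana       682        6820
Lena       528        5280
Pia        620        6200
add column prod = t['amount_x10'] * t['amount']:
        amount  amount_x10     prod
client                             
Fay        275        2750   756250
Hana       682        6820  4651240
Lena       528        5280  2787840
Pia        620        6200  3844000
take 2 rows with smallest amount_x10:
        amount  amount_x10     prod
client                             
Fay        275        2750   756250
Lena       528        5280  2787840
add column prod_plus_amount = t['prod'] + t['amount']:
        amount  amount_x10     prod  prod_plus_amount
client                                               
Fay        275        2750   756250            756525
Lena       528        5280  2787840           2788368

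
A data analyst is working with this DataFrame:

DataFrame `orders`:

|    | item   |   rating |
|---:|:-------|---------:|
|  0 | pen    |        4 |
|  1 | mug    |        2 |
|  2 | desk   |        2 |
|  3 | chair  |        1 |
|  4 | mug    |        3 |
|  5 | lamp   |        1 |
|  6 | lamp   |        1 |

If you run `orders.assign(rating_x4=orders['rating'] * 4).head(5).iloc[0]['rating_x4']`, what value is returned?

16

add column rating_x4 = orders['rating'] * 4:
    item  rating  rating_x4
0    pen       4         16
1    mug       2          8
2   desk       2          8
3  chair       1          4
4    mug       3         12
5   lamp       1          4
6   lamp       1          4
take first 5 rows:
    item  rating  rating_x4
0    pen       4         16
1    mug       2          8
2   desk       2          8
3  chair       1          4
4    mug       3         12
So iloc[0]['rating_x4'] = 16.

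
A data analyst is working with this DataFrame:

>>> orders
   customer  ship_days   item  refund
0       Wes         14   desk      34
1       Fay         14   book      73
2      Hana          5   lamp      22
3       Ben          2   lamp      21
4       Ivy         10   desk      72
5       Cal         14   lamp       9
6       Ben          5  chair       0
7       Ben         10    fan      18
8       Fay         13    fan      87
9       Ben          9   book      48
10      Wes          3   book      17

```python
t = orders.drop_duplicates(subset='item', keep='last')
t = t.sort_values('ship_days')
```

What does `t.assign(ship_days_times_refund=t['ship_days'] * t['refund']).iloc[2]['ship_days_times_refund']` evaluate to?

720

drop duplicate item (keep=last):
   customer  ship_days   item  refund
4       Ivy         10   desk      72
5       Cal         14   lamp       9
6       Ben          5  chair       0
8       Fay         13    fan      87
10      Wes          3   book      17
sort by ship_days:
   customer  ship_days   item  refund
10      Wes          3   book      17
6       Ben          5  chair       0
4       Ivy         10   desk      72
8       Fay         13    fan      87
5       Cal         14   lamp       9
add column ship_days_times_refund = t['ship_days'] * t['refund']:
   customer  ship_days   item  refund  ship_days_times_refund
10      Wes          3   book      17                      51
6       Ben          5  chair       0                       0
4       Ivy         10   desk      72                     720
8       Fay         13    fan      87                    1131
5       Cal         14   lamp       9                     126
Finally, value at position 2, column 'ship_days_times_refund' = 720.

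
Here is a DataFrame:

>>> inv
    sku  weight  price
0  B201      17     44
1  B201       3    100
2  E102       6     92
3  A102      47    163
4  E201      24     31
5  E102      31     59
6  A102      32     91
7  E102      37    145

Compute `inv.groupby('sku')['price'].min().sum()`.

225

group by sku, min of price:
sku
A102    91
B201    44
E102    59
E201    31
Name: price, dtype: int64
sum of the resulting series → 225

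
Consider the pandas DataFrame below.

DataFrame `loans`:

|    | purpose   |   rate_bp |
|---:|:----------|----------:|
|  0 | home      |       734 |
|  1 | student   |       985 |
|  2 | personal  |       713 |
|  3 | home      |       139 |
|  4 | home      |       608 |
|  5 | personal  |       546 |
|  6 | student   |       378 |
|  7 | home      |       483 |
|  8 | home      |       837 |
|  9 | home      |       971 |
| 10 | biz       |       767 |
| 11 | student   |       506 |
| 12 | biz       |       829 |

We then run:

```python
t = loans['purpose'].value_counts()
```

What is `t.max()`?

6

value_counts of purpose:
purpose
home        6
student     3
personal    2
biz         2
Name: count, dtype: int64
max of the resulting series → 6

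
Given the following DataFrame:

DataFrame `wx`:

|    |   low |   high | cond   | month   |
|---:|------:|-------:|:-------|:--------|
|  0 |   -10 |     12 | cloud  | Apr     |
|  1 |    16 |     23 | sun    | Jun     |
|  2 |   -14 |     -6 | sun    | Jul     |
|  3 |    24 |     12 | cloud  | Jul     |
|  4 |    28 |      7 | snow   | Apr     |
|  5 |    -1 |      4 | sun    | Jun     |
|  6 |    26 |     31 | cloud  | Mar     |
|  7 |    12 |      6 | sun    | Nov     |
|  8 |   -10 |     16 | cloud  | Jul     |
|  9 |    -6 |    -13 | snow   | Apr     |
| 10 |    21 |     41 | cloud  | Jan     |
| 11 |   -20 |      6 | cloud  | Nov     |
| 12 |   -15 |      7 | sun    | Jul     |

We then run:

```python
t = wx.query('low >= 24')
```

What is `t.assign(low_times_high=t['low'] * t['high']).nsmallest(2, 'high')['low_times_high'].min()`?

filter rows where low >= 24:
   low  high   cond month
3   24    12  cloud   Jul
4   28     7   snow   Apr
6   26    31  cloud   Mar
add column low_times_high = t['low'] * t['high']:
   low  high   cond month  low_times_high
3   24    12  cloud   Jul             288
4   28     7   snow   Apr             196
6   26    31  cloud   Mar             806
take 2 rows with smallest high:
   low  high   cond month  low_times_high
4   28     7   snow   Apr             196
3   24    12  cloud   Jul             288

196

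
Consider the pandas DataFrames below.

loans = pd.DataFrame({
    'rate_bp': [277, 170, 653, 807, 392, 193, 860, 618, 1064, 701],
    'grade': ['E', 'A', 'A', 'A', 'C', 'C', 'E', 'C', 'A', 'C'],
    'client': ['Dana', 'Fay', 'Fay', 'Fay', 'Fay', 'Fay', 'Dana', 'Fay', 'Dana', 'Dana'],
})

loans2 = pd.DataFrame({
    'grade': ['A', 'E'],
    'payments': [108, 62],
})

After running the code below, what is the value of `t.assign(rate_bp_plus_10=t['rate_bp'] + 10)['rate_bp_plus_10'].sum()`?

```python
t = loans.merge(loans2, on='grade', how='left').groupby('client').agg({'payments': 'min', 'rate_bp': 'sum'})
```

5755

merge on 'grade' (how='left') → 10 rows:
   rate_bp grade client  payments
0      277     E   Dana      62.0
1      170     A    Fay     108.0
2      653     A    Fay     108.0
3      807     A    Fay     108.0
4      392     C    Fay       NaN
5      193     C    Fay       NaN
6      860     E   Dana      62.0
7      618     C    Fay       NaN
8     1064     A   Dana     108.0
9      701     C   Dana       NaN
group by client: min(payments), sum(rate_bp):
        payments  rate_bp
client                   
Dana        62.0     2902
Fay        108.0     2833
add column rate_bp_plus_10 = t['rate_bp'] + 10:
        payments  rate_bp  rate_bp_plus_10
client                                    
Dana        62.0     2902             2912
Fay        108.0     2833             2843
sum of column 'rate_bp_plus_10' → 5755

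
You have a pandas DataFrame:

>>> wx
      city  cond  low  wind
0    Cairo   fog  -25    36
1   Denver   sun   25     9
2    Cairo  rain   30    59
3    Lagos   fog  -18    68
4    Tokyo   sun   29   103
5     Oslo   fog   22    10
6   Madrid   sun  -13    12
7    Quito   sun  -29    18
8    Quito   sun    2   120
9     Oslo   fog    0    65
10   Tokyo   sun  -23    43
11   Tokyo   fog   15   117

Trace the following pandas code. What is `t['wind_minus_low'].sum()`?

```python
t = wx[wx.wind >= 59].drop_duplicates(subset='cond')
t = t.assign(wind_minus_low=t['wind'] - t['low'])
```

189

filter rows where wind >= 59:
     city  cond  low  wind
2   Cairo  rain   30    59
3   Lagos   fog  -18    68
4   Tokyo   sun   29   103
8   Quito   sun    2   120
9    Oslo   fog    0    65
11  Tokyo   fog   15   117
drop duplicate cond (keep=first):
    city  cond  low  wind
2  Cairo  rain   30    59
3  Lagos   fog  -18    68
4  Tokyo   sun   29   103
add column wind_minus_low = t['wind'] - t['low']:
    city  cond  low  wind  wind_minus_low
2  Cairo  rain   30    59              29
3  Lagos   fog  -18    68              86
4  Tokyo   sun   29   103              74
Finally, sum of column 'wind_minus_low' = 189.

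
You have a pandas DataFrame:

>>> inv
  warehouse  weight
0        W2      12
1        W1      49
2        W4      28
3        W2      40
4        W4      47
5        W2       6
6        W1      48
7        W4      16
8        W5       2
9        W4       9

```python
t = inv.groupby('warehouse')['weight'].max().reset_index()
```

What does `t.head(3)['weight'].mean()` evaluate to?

45.3333333333

group by warehouse, max of weight:
warehouse
W1    49
W2    40
W4    47
W5     2
Name: weight, dtype: int64
reset_index():
  warehouse  weight
0        W1      49
1        W2      40
2        W4      47
3        W5       2
take first 3 rows:
  warehouse  weight
0        W1      49
1        W2      40
2        W4      47
Then the mean of column 'weight': 45.3333333333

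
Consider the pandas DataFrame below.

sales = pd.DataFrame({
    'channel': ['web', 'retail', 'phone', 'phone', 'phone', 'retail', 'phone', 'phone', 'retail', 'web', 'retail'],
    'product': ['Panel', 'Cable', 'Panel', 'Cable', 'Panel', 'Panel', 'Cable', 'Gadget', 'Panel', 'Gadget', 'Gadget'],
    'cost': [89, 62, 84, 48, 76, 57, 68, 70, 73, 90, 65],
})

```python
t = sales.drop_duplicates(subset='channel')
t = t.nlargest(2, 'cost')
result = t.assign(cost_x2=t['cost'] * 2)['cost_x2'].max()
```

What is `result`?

drop duplicate channel (keep=first):
  channel product  cost
0     web   Panel    89
1  retail   Cable    62
2   phone   Panel    84
take 2 rows with largest cost:
  channel product  cost
0     web   Panel    89
2   phone   Panel    84
add column cost_x2 = t['cost'] * 2:
  channel product  cost  cost_x2
0     web   Panel    89      178
2   phone   Panel    84      168
Hence 178.

178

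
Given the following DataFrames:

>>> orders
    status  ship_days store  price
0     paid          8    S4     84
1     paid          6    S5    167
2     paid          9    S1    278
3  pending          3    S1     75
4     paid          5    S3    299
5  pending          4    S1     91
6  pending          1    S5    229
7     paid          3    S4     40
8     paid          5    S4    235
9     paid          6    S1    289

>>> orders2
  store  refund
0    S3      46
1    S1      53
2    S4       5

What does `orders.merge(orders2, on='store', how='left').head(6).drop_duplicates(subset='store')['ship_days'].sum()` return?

merge on 'store' (how='left') → 10 rows:
    status  ship_days store  price  refund
0     paid          8    S4     84     5.0
1     paid          6    S5    167     NaN
2     paid          9    S1    278    53.0
3  pending          3    S1     75    53.0
4     paid          5    S3    299    46.0
5  pending          4    S1     91    53.0
6  pending          1    S5    229     NaN
7     paid          3    S4     40     5.0
8     paid          5    S4    235     5.0
9     paid          6    S1    289    53.0
take first 6 rows:
    status  ship_days store  price  refund
0     paid          8    S4     84     5.0
1     paid          6    S5    167     NaN
2     paid          9    S1    278    53.0
3  pending          3    S1     75    53.0
4     paid          5    S3    299    46.0
5  pending          4    S1     91    53.0
drop duplicate store (keep=first):
  status  ship_days store  price  refund
0   paid          8    S4     84     5.0
1   paid          6    S5    167     NaN
2   paid          9    S1    278    53.0
4   paid          5    S3    299    46.0
Reading off the sum of column 'ship_days', we get 28.

28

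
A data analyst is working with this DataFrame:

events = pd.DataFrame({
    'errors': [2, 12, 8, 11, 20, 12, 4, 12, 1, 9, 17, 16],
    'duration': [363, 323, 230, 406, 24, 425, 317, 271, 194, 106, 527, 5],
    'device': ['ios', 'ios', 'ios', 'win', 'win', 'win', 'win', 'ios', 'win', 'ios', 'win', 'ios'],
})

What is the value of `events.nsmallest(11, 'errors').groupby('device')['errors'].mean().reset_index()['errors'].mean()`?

take 11 rows with smallest errors:
    errors  duration device
8        1       194    win
0        2       363    ios
6        4       317    win
2        8       230    ios
9        9       106    ios
3       11       406    win
1       12       323    ios
5       12       425    win
7       12       271    ios
11      16         5    ios
10      17       527    win
group by device, mean of errors:
device
ios    9.833333
win    9.000000
Name: errors, dtype: float64
reset_index():
  device    errors
0    ios  9.833333
1    win  9.000000

9.41666666667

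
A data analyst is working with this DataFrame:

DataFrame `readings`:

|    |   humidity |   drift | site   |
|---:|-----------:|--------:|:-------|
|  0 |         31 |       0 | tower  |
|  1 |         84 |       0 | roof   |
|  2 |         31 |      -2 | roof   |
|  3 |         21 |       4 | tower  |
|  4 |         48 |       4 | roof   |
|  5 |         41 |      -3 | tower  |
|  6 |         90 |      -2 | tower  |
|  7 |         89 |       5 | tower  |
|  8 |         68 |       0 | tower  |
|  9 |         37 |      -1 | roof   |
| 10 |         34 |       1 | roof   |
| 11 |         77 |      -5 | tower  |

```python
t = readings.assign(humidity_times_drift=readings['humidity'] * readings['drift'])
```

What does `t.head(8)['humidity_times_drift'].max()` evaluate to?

add column humidity_times_drift = readings['humidity'] * readings['drift']:
    humidity  drift   site  humidity_times_drift
0         31      0  tower                     0
1         84      0   roof                     0
2         31     -2   roof                   -62
3         21      4  tower                    84
4         48      4   roof                   192
5         41     -3  tower                  -123
6         90     -2  tower                  -180
7         89      5  tower                   445
8         68      0  tower                     0
9         37     -1   roof                   -37
10        34      1   roof                    34
11        77     -5  tower                  -385
take first 8 rows:
   humidity  drift   site  humidity_times_drift
0        31      0  tower                     0
1        84      0   roof                     0
2        31     -2   roof                   -62
3        21      4  tower                    84
4        48      4   roof                   192
5        41     -3  tower                  -123
6        90     -2  tower                  -180
7        89      5  tower                   445
Taking the max of column 'humidity_times_drift' gives 445.

445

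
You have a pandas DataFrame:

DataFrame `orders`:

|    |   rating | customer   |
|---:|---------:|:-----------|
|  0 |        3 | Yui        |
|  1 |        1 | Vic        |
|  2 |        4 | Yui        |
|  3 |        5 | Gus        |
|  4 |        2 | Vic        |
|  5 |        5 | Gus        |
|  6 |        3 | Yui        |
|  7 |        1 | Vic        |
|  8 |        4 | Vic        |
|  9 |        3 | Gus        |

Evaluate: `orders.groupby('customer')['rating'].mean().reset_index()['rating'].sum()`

9.66666666667

group by customer, mean of rating:
customer
Gus    4.333333
Vic    2.000000
Yui    3.333333
Name: rating, dtype: float64
reset_index():
  customer    rating
0      Gus  4.333333
1      Vic  2.000000
2      Yui  3.333333
So sum() = 9.66666666667.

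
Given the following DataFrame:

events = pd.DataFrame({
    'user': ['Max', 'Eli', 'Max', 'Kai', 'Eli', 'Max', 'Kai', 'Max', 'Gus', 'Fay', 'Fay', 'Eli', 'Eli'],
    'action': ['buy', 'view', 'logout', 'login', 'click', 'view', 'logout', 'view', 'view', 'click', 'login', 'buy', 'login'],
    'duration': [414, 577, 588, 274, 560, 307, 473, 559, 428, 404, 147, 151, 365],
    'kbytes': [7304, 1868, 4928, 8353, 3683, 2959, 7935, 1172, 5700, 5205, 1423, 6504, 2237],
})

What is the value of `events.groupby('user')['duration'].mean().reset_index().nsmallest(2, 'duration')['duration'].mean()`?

324.5

group by user, mean of duration:
user
Eli    413.25
Fay    275.50
Gus    428.00
Kai    373.50
Max    467.00
Name: duration, dtype: float64
reset_index():
  user  duration
0  Eli    413.25
1  Fay    275.50
2  Gus    428.00
3  Kai    373.50
4  Max    467.00
take 2 rows with smallest duration:
  user  duration
1  Fay     275.5
3  Kai     373.5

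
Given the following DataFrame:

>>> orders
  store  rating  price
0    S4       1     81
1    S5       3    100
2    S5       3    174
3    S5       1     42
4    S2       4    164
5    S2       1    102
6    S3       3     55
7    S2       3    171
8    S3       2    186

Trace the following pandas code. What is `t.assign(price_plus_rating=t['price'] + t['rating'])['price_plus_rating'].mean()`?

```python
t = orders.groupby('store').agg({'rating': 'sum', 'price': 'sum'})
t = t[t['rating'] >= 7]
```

group by store: sum(rating), sum(price):
       rating  price
store               
S2          8    437
S3          5    241
S4          1     81
S5          7    316
filter rows where rating >= 7:
       rating  price
store               
S2          8    437
S5          7    316
add column price_plus_rating = t['price'] + t['rating']:
       rating  price  price_plus_rating
store                                  
S2          8    437                445
S5          7    316                323

384.0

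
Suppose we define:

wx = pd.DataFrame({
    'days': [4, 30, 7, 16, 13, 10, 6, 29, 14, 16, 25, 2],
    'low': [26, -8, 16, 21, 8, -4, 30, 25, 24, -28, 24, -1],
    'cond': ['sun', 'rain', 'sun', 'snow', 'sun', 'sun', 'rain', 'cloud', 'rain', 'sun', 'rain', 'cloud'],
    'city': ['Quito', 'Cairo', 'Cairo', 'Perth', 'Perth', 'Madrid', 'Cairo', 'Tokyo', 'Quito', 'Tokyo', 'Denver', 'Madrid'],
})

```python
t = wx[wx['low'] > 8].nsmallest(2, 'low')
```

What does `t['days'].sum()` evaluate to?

23

filter rows where low > 8:
    days  low   cond    city
0      4   26    sun   Quito
2      7   16    sun   Cairo
3     16   21   snow   Perth
6      6   30   rain   Cairo
7     29   25  cloud   Tokyo
8     14   24   rain   Quito
10    25   24   rain  Denver
take 2 rows with smallest low:
   days  low  cond   city
2     7   16   sun  Cairo
3    16   21  snow  Perth
So sum() = 23.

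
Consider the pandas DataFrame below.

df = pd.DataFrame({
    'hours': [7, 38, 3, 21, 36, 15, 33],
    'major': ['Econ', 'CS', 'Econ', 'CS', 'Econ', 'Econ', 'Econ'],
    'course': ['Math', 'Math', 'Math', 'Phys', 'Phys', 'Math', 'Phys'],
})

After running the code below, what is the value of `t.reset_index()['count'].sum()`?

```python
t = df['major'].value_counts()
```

7

value_counts of major:
major
Econ    5
CS      2
Name: count, dtype: int64
reset_index():
  major  count
0  Econ      5
1    CS      2
Then the sum of column 'count': 7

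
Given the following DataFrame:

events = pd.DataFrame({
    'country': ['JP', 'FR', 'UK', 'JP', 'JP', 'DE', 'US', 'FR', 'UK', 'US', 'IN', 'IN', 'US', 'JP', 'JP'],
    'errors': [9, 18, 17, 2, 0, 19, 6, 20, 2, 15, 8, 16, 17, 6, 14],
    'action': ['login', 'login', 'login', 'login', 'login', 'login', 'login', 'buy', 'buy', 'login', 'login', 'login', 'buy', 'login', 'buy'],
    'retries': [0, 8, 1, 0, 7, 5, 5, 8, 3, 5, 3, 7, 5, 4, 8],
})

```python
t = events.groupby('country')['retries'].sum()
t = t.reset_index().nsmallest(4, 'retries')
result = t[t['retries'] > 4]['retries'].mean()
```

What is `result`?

group by country, sum of retries:
country
DE     5
FR    16
IN    10
JP    19
UK     4
US    15
Name: retries, dtype: int64
reset_index():
  country  retries
0      DE        5
1      FR       16
2      IN       10
3      JP       19
4      UK        4
5      US       15
take 4 rows with smallest retries:
  country  retries
4      UK        4
0      DE        5
2      IN       10
5      US       15
filter rows where retries > 4:
  country  retries
0      DE        5
2      IN       10
5      US       15
Then the mean of column 'retries': 10.0

10.0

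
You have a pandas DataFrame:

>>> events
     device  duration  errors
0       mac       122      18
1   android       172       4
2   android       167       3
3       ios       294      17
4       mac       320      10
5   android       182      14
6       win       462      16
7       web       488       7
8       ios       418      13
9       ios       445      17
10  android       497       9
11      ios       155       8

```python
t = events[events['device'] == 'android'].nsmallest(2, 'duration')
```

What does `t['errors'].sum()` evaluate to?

filter rows where device == 'android':
     device  duration  errors
1   android       172       4
2   android       167       3
5   android       182      14
10  android       497       9
take 2 rows with smallest duration:
    device  duration  errors
2  android       167       3
1  android       172       4
Reading off the sum of column 'errors', we get 7.

7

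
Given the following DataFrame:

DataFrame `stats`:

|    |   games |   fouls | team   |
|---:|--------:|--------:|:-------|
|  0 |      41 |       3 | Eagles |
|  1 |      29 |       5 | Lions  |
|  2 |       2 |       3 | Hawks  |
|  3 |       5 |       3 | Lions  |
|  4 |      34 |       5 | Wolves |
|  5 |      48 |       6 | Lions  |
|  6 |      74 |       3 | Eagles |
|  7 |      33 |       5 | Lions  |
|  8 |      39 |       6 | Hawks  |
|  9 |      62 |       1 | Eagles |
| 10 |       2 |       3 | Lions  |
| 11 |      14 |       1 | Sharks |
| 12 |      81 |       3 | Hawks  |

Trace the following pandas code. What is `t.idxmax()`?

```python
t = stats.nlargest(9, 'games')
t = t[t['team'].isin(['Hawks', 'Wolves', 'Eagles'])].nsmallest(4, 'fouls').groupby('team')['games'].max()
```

take 9 rows with largest games:
    games  fouls    team
12     81      3   Hawks
6      74      3  Eagles
9      62      1  Eagles
5      48      6   Lions
0      41      3  Eagles
8      39      6   Hawks
4      34      5  Wolves
7      33      5   Lions
1      29      5   Lions
filter rows where team in ['Hawks', 'Wolves', 'Eagles']:
    games  fouls    team
12     81      3   Hawks
6      74      3  Eagles
9      62      1  Eagles
0      41      3  Eagles
8      39      6   Hawks
4      34      5  Wolves
take 4 rows with smallest fouls:
    games  fouls    team
9      62      1  Eagles
12     81      3   Hawks
6      74      3  Eagles
0      41      3  Eagles
group by team, max of games:
team
Eagles    74
Hawks     81
Name: games, dtype: int64
Hence Hawks.

Hawks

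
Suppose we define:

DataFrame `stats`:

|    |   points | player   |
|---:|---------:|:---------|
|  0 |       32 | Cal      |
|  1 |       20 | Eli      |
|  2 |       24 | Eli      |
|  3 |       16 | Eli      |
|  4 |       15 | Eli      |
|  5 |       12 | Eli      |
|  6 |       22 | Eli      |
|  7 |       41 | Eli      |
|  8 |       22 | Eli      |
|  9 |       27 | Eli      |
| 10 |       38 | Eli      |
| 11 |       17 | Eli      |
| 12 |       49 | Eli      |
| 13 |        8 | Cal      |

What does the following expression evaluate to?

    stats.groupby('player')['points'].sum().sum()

343

group by player, sum of points:
player
Cal     40
Eli    303
Name: points, dtype: int64
So sum() = 343.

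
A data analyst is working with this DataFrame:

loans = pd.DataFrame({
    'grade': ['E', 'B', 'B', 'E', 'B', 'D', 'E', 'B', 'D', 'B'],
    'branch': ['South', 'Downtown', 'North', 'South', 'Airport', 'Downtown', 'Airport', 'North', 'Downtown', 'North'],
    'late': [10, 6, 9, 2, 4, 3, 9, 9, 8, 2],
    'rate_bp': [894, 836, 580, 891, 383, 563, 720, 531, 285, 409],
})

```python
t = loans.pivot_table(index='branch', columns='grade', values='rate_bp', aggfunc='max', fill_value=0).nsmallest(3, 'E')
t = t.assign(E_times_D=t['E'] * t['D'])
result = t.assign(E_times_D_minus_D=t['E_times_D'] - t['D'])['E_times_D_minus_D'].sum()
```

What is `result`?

pivot: rows=branch, cols=grade, max(rate_bp):
grade       B    D    E
branch                 
Airport   383    0  720
Downtown  836  563    0
North     580    0    0
South       0    0  894
take 3 rows with smallest E:
grade       B    D    E
branch                 
Downtown  836  563    0
North     580    0    0
Airport   383    0  720
add column E_times_D = t['E'] * t['D']:
grade       B    D    E  E_times_D
branch                            
Downtown  836  563    0          0
North     580    0    0          0
Airport   383    0  720          0
add column E_times_D_minus_D = t['E_times_D'] - t['D']:
grade       B    D    E  E_times_D  E_times_D_minus_D
branch                                               
Downtown  836  563    0          0               -563
North     580    0    0          0                  0
Airport   383    0  720          0                  0
sum of column 'E_times_D_minus_D' → -563

-563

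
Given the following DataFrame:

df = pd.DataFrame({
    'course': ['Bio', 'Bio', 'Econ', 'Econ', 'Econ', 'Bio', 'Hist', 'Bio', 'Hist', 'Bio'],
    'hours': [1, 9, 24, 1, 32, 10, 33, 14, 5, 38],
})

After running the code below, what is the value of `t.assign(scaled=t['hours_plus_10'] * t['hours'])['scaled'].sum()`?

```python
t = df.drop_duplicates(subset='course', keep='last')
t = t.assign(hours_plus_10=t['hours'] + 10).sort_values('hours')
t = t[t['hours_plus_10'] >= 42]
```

drop duplicate course (keep=last):
  course  hours
4   Econ     32
8   Hist      5
9    Bio     38
add column hours_plus_10 = t['hours'] + 10:
  course  hours  hours_plus_10
4   Econ     32             42
8   Hist      5             15
9    Bio     38             48
sort by hours:
  course  hours  hours_plus_10
8   Hist      5             15
4   Econ     32             42
9    Bio     38             48
filter rows where hours_plus_10 >= 42:
  course  hours  hours_plus_10
4   Econ     32             42
9    Bio     38             48
add column scaled = t['hours_plus_10'] * t['hours']:
  course  hours  hours_plus_10  scaled
4   Econ     32             42    1344
9    Bio     38             48    1824

3168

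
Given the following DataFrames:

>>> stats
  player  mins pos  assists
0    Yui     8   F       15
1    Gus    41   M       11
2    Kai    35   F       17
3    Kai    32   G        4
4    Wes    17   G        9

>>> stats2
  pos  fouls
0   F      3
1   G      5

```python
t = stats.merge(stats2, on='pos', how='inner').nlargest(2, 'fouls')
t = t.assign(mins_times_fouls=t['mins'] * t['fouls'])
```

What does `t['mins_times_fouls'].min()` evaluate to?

merge on 'pos' (how='inner') → 4 rows:
  player  mins pos  assists  fouls
0    Yui     8   F       15      3
1    Kai    35   F       17      3
2    Kai    32   G        4      5
3    Wes    17   G        9      5
take 2 rows with largest fouls:
  player  mins pos  assists  fouls
2    Kai    32   G        4      5
3    Wes    17   G        9      5
add column mins_times_fouls = t['mins'] * t['fouls']:
  player  mins pos  assists  fouls  mins_times_fouls
2    Kai    32   G        4      5               160
3    Wes    17   G        9      5                85

85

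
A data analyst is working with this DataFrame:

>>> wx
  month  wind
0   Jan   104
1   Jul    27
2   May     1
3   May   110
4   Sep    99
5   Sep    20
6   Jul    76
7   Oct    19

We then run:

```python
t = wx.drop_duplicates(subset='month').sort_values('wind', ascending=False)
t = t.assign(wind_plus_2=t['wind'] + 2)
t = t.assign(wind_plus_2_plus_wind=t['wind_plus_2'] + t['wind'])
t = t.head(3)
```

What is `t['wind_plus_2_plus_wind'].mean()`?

155.333333333

drop duplicate month (keep=first):
  month  wind
0   Jan   104
1   Jul    27
2   May     1
4   Sep    99
7   Oct    19
sort by wind descending:
  month  wind
0   Jan   104
4   Sep    99
1   Jul    27
7   Oct    19
2   May     1
add column wind_plus_2 = t['wind'] + 2:
  month  wind  wind_plus_2
0   Jan   104          106
4   Sep    99          101
1   Jul    27           29
7   Oct    19           21
2   May     1            3
add column wind_plus_2_plus_wind = t['wind_plus_2'] + t['wind']:
  month  wind  wind_plus_2  wind_plus_2_plus_wind
0   Jan   104          106                    210
4   Sep    99          101                    200
1   Jul    27           29                     56
7   Oct    19           21                     40
2   May     1            3                      4
take first 3 rows:
  month  wind  wind_plus_2  wind_plus_2_plus_wind
0   Jan   104          106                    210
4   Sep    99          101                    200
1   Jul    27           29                     56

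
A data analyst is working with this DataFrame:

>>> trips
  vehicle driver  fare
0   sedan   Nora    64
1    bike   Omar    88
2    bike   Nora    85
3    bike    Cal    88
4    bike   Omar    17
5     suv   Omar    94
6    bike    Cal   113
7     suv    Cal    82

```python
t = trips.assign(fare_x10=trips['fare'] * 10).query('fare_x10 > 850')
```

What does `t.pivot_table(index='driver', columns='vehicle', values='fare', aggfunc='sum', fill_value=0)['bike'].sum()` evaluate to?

289

add column fare_x10 = trips['fare'] * 10:
  vehicle driver  fare  fare_x10
0   sedan   Nora    64       640
1    bike   Omar    88       880
2    bike   Nora    85       850
3    bike    Cal    88       880
4    bike   Omar    17       170
5     suv   Omar    94       940
6    bike    Cal   113      1130
7     suv    Cal    82       820
filter rows where fare_x10 > 850:
  vehicle driver  fare  fare_x10
1    bike   Omar    88       880
3    bike    Cal    88       880
5     suv   Omar    94       940
6    bike    Cal   113      1130
pivot: rows=driver, cols=vehicle, sum(fare):
vehicle  bike  suv
driver            
Cal       201    0
Omar       88   94
sum of column 'bike' → 289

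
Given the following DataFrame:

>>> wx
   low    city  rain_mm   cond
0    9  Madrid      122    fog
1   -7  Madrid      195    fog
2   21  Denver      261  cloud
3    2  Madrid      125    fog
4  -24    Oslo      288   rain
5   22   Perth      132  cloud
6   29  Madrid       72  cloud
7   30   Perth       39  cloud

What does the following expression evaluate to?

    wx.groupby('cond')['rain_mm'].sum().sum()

group by cond, sum of rain_mm:
cond
cloud    504
fog      442
rain     288
Name: rain_mm, dtype: int64
Taking the sum of the resulting series gives 1234.

1234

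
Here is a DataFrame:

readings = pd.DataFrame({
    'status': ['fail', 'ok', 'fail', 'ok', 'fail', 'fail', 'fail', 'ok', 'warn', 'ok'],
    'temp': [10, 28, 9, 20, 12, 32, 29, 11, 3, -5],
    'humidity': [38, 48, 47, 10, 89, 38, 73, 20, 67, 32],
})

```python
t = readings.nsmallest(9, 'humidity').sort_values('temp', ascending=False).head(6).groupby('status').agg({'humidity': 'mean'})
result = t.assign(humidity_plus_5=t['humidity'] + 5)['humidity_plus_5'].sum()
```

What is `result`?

85.6666666667

take 9 rows with smallest humidity:
  status  temp  humidity
3     ok    20        10
7     ok    11        20
9     ok    -5        32
0   fail    10        38
5   fail    32        38
2   fail     9        47
1     ok    28        48
8   warn     3        67
6   fail    29        73
sort by temp descending:
  status  temp  humidity
5   fail    32        38
6   fail    29        73
1     ok    28        48
3     ok    20        10
7     ok    11        20
0   fail    10        38
2   fail     9        47
8   warn     3        67
9     ok    -5        32
take first 6 rows:
  status  temp  humidity
5   fail    32        38
6   fail    29        73
1     ok    28        48
3     ok    20        10
7     ok    11        20
0   fail    10        38
group by status, mean of humidity:
         humidity
status           
fail    49.666667
ok      26.000000
add column humidity_plus_5 = t['humidity'] + 5:
         humidity  humidity_plus_5
status                            
fail    49.666667        54.666667
ok      26.000000        31.000000
So sum() = 85.6666666667.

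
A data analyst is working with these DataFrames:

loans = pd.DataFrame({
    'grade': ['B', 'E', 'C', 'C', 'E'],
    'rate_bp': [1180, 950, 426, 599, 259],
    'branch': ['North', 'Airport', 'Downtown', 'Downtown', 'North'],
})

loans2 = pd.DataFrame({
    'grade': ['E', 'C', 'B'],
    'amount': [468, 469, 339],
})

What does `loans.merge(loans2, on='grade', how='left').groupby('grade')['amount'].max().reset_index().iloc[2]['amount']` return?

468

merge on 'grade' (how='left') → 5 rows:
  grade  rate_bp    branch  amount
0     B     1180     North     339
1     E      950   Airport     468
2     C      426  Downtown     469
3     C      599  Downtown     469
4     E      259     North     468
group by grade, max of amount:
grade
B    339
C    469
E    468
Name: amount, dtype: int64
reset_index():
  grade  amount
0     B     339
1     C     469
2     E     468
Finally, value at position 2, column 'amount' = 468.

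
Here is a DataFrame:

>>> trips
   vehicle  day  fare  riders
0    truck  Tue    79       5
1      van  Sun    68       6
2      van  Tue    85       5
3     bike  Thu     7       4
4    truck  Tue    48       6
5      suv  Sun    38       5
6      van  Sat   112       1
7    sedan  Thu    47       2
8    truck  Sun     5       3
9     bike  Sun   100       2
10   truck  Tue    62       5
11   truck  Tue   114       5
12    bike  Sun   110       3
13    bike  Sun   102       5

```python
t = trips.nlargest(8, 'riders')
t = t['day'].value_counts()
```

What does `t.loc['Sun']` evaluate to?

3

take 8 rows with largest riders:
   vehicle  day  fare  riders
1      van  Sun    68       6
4    truck  Tue    48       6
0    truck  Tue    79       5
2      van  Tue    85       5
5      suv  Sun    38       5
10   truck  Tue    62       5
11   truck  Tue   114       5
13    bike  Sun   102       5
value_counts of day:
day
Tue    5
Sun    3
Name: count, dtype: int64
So loc['Sun'] = 3.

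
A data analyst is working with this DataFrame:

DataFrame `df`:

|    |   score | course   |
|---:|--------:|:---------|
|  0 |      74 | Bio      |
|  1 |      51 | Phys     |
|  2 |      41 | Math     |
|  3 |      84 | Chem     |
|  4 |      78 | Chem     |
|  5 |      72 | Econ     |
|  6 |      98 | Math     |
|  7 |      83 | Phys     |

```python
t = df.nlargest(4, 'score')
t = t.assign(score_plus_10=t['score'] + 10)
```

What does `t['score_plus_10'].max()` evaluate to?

108

take 4 rows with largest score:
   score course
6     98   Math
3     84   Chem
7     83   Phys
4     78   Chem
add column score_plus_10 = t['score'] + 10:
   score course  score_plus_10
6     98   Math            108
3     84   Chem             94
7     83   Phys             93
4     78   Chem             88
Then the max of column 'score_plus_10': 108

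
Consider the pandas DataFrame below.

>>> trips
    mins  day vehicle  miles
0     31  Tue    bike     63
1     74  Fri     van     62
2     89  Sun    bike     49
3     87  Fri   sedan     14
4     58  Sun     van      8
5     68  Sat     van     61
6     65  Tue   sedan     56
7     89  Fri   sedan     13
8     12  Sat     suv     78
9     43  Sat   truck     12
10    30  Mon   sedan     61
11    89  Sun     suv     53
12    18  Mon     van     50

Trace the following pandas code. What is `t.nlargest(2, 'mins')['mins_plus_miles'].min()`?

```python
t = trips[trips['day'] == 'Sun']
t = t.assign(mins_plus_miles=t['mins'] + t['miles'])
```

filter rows where day == 'Sun':
    mins  day vehicle  miles
2     89  Sun    bike     49
4     58  Sun     van      8
11    89  Sun     suv     53
add column mins_plus_miles = t['mins'] + t['miles']:
    mins  day vehicle  miles  mins_plus_miles
2     89  Sun    bike     49              138
4     58  Sun     van      8               66
11    89  Sun     suv     53              142
take 2 rows with largest mins:
    mins  day vehicle  miles  mins_plus_miles
2     89  Sun    bike     49              138
11    89  Sun     suv     53              142
Then the min of column 'mins_plus_miles': 138

138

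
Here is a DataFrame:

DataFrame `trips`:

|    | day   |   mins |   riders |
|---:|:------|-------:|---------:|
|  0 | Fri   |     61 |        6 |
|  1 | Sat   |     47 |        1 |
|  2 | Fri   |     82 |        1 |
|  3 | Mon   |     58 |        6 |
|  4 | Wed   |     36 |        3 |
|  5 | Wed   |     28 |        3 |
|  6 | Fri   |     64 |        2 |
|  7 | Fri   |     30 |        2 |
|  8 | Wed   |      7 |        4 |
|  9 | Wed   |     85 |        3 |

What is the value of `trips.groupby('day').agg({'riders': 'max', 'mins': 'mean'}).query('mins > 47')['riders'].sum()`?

group by day: max(riders), mean(mins):
     riders   mins
day               
Fri       6  59.25
Mon       6  58.00
Sat       1  47.00
Wed       4  39.00
filter rows where mins > 47:
     riders   mins
day               
Fri       6  59.25
Mon       6  58.00
Finally, sum of column 'riders' = 12.

12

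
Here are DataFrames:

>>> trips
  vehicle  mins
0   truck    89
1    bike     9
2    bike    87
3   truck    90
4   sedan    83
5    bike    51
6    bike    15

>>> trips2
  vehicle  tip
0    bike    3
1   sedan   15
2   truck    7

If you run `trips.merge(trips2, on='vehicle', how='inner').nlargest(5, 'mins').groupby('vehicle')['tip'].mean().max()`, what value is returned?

15.0

merge on 'vehicle' (how='inner') → 7 rows:
  vehicle  mins  tip
0   truck    89    7
1    bike     9    3
2    bike    87    3
3   truck    90    7
4   sedan    83   15
5    bike    51    3
6    bike    15    3
take 5 rows with largest mins:
  vehicle  mins  tip
3   truck    90    7
0   truck    89    7
2    bike    87    3
4   sedan    83   15
5    bike    51    3
group by vehicle, mean of tip:
vehicle
bike      3.0
sedan    15.0
truck     7.0
Name: tip, dtype: float64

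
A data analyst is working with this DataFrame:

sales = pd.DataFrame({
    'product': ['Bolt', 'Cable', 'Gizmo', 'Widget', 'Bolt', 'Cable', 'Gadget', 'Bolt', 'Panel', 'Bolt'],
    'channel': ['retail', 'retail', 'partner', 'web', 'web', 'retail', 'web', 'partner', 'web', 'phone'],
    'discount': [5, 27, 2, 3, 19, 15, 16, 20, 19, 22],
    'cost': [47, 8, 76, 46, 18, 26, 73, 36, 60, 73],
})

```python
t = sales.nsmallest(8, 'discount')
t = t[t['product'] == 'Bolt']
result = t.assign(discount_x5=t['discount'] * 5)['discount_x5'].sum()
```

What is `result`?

take 8 rows with smallest discount:
  product  channel  discount  cost
2   Gizmo  partner         2    76
3  Widget      web         3    46
0    Bolt   retail         5    47
5   Cable   retail        15    26
6  Gadget      web        16    73
4    Bolt      web        19    18
8   Panel      web        19    60
7    Bolt  partner        20    36
filter rows where product == 'Bolt':
  product  channel  discount  cost
0    Bolt   retail         5    47
4    Bolt      web        19    18
7    Bolt  partner        20    36
add column discount_x5 = t['discount'] * 5:
  product  channel  discount  cost  discount_x5
0    Bolt   retail         5    47           25
4    Bolt      web        19    18           95
7    Bolt  partner        20    36          100
Then the sum of column 'discount_x5': 220

220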